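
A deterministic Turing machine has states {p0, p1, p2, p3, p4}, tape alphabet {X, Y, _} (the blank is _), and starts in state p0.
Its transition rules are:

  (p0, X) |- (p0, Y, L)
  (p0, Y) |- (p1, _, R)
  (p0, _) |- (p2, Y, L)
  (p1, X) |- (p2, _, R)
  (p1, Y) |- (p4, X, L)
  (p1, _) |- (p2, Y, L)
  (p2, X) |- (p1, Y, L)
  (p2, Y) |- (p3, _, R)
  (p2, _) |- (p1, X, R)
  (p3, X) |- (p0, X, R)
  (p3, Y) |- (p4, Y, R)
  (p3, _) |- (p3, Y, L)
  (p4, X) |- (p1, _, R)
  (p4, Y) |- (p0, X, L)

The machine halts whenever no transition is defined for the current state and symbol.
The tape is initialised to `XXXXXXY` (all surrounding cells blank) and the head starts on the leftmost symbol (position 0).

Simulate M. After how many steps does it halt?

27

p0 | __[X]XXXXXY_   read X → write Y, move L, go to p0
p0 | _[_]YXXXXXY_   read _ → write Y, move L, go to p2
p2 | [_]YYXXXXXY_   read _ → write X, move R, go to p1
p1 | X[Y]YXXXXXY_   read Y → write X, move L, go to p4
p4 | [X]XYXXXXXY_   read X → write _, move R, go to p1
p1 | _[X]YXXXXXY_   read X → write _, move R, go to p2
p2 | __[Y]XXXXXY_   read Y → write _, move R, go to p3
p3 | ___[X]XXXXY_   read X → write X, move R, go to p0
p0 | ___X[X]XXXY_   read X → write Y, move L, go to p0
p0 | ___[X]YXXXY_   read X → write Y, move L, go to p0
p0 | __[_]YYXXXY_   read _ → write Y, move L, go to p2
p2 | _[_]YYYXXXY_   read _ → write X, move R, go to p1
p1 | _X[Y]YYXXXY_   read Y → write X, move L, go to p4
p4 | _[X]XYYXXXY_   read X → write _, move R, go to p1
p1 | __[X]YYXXXY_   read X → write _, move R, go to p2
p2 | ___[Y]YXXXY_   read Y → write _, move R, go to p3
p3 | ____[Y]XXXY_   read Y → write Y, move R, go to p4
p4 | ____Y[X]XXY_   read X → write _, move R, go to p1
p1 | ____Y_[X]XY_   read X → write _, move R, go to p2
p2 | ____Y__[X]Y_   read X → write Y, move L, go to p1
p1 | ____Y_[_]YY_   read _ → write Y, move L, go to p2
p2 | ____Y[_]YYY_   read _ → write X, move R, go to p1
p1 | ____YX[Y]YY_   read Y → write X, move L, go to p4
p4 | ____Y[X]XYY_   read X → write _, move R, go to p1
p1 | ____Y_[X]YY_   read X → write _, move R, go to p2
p2 | ____Y__[Y]Y_   read Y → write _, move R, go to p3
p3 | ____Y___[Y]_   read Y → write Y, move R, go to p4
p4 | ____Y___Y[_]
M halts after 27 transitions.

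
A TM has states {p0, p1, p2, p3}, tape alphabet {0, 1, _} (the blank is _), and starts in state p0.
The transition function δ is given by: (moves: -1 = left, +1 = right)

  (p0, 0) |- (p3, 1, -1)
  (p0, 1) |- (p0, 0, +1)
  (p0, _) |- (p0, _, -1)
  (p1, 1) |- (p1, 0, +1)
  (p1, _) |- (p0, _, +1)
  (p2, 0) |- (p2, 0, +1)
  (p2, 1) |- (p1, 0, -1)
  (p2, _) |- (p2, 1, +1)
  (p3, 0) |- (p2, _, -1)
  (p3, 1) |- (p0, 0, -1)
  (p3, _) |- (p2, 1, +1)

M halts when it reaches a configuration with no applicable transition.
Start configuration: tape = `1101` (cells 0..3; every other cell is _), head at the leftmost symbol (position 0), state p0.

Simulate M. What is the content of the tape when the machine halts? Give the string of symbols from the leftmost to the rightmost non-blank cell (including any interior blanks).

0001

state=p0 head=0 tape=[1]101   (p0,1)→(p0,0,+1)
state=p0 head=1 tape=0[1]01   (p0,1)→(p0,0,+1)
state=p0 head=2 tape=00[0]1   (p0,0)→(p3,1,-1)
state=p3 head=1 tape=0[0]11   (p3,0)→(p2,_,-1)
state=p2 head=0 tape=[0]_11   (p2,0)→(p2,0,+1)
state=p2 head=1 tape=0[_]11   (p2,_)→(p2,1,+1)
state=p2 head=2 tape=01[1]1   (p2,1)→(p1,0,-1)
state=p1 head=1 tape=0[1]01   (p1,1)→(p1,0,+1)
state=p1 head=2 tape=00[0]1
The non-blank tape span at halt is 0001.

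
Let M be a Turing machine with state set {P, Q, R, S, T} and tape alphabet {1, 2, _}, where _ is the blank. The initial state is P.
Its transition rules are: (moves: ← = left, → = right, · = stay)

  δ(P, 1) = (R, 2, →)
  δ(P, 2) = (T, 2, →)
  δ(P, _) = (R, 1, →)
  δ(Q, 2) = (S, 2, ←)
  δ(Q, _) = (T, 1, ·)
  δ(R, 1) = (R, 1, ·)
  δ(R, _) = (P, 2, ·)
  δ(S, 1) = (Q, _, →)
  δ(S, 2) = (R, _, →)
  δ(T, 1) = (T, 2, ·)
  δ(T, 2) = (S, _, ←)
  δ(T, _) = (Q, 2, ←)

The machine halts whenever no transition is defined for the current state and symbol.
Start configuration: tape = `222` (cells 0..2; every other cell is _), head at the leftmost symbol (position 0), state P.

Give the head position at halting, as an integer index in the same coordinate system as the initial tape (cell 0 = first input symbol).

state=P head=0 tape=[2]22_   (P,2)→(T,2,→)
state=T head=1 tape=2[2]2_   (T,2)→(S,_,←)
state=S head=0 tape=[2]_2_   (S,2)→(R,_,→)
state=R head=1 tape=_[_]2_   (R,_)→(P,2,·)
state=P head=1 tape=_[2]2_   (P,2)→(T,2,→)
state=T head=2 tape=_2[2]_   (T,2)→(S,_,←)
state=S head=1 tape=_[2]__   (S,2)→(R,_,→)
state=R head=2 tape=__[_]_   (R,_)→(P,2,·)
state=P head=2 tape=__[2]_   (P,2)→(T,2,→)
state=T head=3 tape=__2[_]   (T,_)→(Q,2,←)
state=Q head=2 tape=__[2]2   (Q,2)→(S,2,←)
state=S head=1 tape=_[_]22
At halt the head is at cell 1.

1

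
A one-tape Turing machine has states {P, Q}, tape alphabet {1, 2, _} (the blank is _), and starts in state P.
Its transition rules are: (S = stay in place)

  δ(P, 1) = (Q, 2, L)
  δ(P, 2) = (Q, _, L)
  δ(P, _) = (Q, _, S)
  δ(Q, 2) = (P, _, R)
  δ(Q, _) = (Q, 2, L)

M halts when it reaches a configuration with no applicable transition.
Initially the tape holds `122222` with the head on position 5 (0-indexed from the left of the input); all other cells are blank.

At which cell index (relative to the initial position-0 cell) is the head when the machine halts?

0

state=P head=5 tape=12222[2]   (P,2)→(Q,_,L)
state=Q head=4 tape=1222[2]_   (Q,2)→(P,_,R)
state=P head=5 tape=1222_[_]   (P,_)→(Q,_,S)
state=Q head=5 tape=1222_[_]   (Q,_)→(Q,2,L)
state=Q head=4 tape=1222[_]2   (Q,_)→(Q,2,L)
state=Q head=3 tape=122[2]22   (Q,2)→(P,_,R)
state=P head=4 tape=122_[2]2   (P,2)→(Q,_,L)
state=Q head=3 tape=122[_]_2   (Q,_)→(Q,2,L)
state=Q head=2 tape=12[2]2_2   (Q,2)→(P,_,R)
state=P head=3 tape=12_[2]_2   (P,2)→(Q,_,L)
state=Q head=2 tape=12[_]__2   (Q,_)→(Q,2,L)
state=Q head=1 tape=1[2]2__2   (Q,2)→(P,_,R)
state=P head=2 tape=1_[2]__2   (P,2)→(Q,_,L)
state=Q head=1 tape=1[_]___2   (Q,_)→(Q,2,L)
state=Q head=0 tape=[1]2___2
At halt the head is at cell 0.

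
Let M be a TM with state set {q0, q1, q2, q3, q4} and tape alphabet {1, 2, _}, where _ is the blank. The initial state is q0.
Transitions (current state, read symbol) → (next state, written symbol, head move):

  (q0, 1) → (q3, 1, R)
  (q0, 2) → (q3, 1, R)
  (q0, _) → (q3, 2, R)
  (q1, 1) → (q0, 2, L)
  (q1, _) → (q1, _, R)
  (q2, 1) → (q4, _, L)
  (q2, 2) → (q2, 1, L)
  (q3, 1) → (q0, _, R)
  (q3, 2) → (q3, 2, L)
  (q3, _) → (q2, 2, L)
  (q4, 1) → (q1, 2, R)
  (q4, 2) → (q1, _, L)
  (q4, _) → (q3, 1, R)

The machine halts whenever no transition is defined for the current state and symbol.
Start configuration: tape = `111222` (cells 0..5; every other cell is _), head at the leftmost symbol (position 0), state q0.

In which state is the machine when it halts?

q1

q0 | [1]11222_   read 1 → write 1, move R, go to q3
q3 | 1[1]1222_   read 1 → write _, move R, go to q0
q0 | 1_[1]222_   read 1 → write 1, move R, go to q3
q3 | 1_1[2]22_   read 2 → write 2, move L, go to q3
q3 | 1_[1]222_   read 1 → write _, move R, go to q0
q0 | 1__[2]22_   read 2 → write 1, move R, go to q3
q3 | 1__1[2]2_   read 2 → write 2, move L, go to q3
q3 | 1__[1]22_   read 1 → write _, move R, go to q0
q0 | 1___[2]2_   read 2 → write 1, move R, go to q3
q3 | 1___1[2]_   read 2 → write 2, move L, go to q3
q3 | 1___[1]2_   read 1 → write _, move R, go to q0
q0 | 1____[2]_   read 2 → write 1, move R, go to q3
q3 | 1____1[_]   read _ → write 2, move L, go to q2
q2 | 1____[1]2   read 1 → write _, move L, go to q4
q4 | 1___[_]_2   read _ → write 1, move R, go to q3
q3 | 1___1[_]2   read _ → write 2, move L, go to q2
q2 | 1___[1]22   read 1 → write _, move L, go to q4
q4 | 1__[_]_22   read _ → write 1, move R, go to q3
q3 | 1__1[_]22   read _ → write 2, move L, go to q2
q2 | 1__[1]222   read 1 → write _, move L, go to q4
q4 | 1_[_]_222   read _ → write 1, move R, go to q3
q3 | 1_1[_]222   read _ → write 2, move L, go to q2
q2 | 1_[1]2222   read 1 → write _, move L, go to q4
q4 | 1[_]_2222   read _ → write 1, move R, go to q3
q3 | 11[_]2222   read _ → write 2, move L, go to q2
q2 | 1[1]22222   read 1 → write _, move L, go to q4
q4 | [1]_22222   read 1 → write 2, move R, go to q1
q1 | 2[_]22222   read _ → write _, move R, go to q1
q1 | 2_[2]2222
No transition is defined for (q1, 2); M halts in state q1.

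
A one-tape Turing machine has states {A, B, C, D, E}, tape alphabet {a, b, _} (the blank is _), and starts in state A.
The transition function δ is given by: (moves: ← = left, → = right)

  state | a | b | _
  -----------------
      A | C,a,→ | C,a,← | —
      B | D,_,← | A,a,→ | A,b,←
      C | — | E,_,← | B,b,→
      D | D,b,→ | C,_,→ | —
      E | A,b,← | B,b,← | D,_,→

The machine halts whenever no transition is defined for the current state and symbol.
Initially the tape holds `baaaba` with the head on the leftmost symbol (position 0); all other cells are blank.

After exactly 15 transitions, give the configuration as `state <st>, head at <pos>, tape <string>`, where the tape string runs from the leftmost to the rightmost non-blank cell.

state A, head at 5, tape baa

A | _[b]aaaba   read b → write a, move ←, go to C
C | [_]aaaaba   read _ → write b, move →, go to B
B | b[a]aaaba   read a → write _, move ←, go to D
D | [b]_aaaba   read b → write _, move →, go to C
C | _[_]aaaba   read _ → write b, move →, go to B
B | _b[a]aaba   read a → write _, move ←, go to D
D | _[b]_aaba   read b → write _, move →, go to C
C | __[_]aaba   read _ → write b, move →, go to B
B | __b[a]aba   read a → write _, move ←, go to D
D | __[b]_aba   read b → write _, move →, go to C
C | ___[_]aba   read _ → write b, move →, go to B
B | ___b[a]ba   read a → write _, move ←, go to D
D | ___[b]_ba   read b → write _, move →, go to C
C | ____[_]ba   read _ → write b, move →, go to B
B | ____b[b]a   read b → write a, move →, go to A
A | ____ba[a]
After 15 steps: state A, head at 5, tape baa.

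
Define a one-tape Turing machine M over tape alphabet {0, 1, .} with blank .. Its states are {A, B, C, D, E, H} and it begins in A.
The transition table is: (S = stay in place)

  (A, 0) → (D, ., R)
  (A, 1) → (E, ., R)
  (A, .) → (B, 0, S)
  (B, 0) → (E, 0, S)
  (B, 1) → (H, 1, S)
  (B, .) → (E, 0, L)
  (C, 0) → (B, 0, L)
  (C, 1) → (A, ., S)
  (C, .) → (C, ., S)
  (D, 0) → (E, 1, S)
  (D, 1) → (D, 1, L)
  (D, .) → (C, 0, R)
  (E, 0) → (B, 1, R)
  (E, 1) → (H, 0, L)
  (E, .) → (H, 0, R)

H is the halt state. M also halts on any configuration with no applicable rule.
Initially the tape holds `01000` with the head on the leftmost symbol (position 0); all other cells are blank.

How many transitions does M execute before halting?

15

state=A head=0 tape=[0]1000.   (A,0)→(D,.,R)
state=D head=1 tape=.[1]000.   (D,1)→(D,1,L)
state=D head=0 tape=[.]1000.   (D,.)→(C,0,R)
state=C head=1 tape=0[1]000.   (C,1)→(A,.,S)
state=A head=1 tape=0[.]000.   (A,.)→(B,0,S)
state=B head=1 tape=0[0]000.   (B,0)→(E,0,S)
state=E head=1 tape=0[0]000.   (E,0)→(B,1,R)
state=B head=2 tape=01[0]00.   (B,0)→(E,0,S)
state=E head=2 tape=01[0]00.   (E,0)→(B,1,R)
state=B head=3 tape=011[0]0.   (B,0)→(E,0,S)
state=E head=3 tape=011[0]0.   (E,0)→(B,1,R)
state=B head=4 tape=0111[0].   (B,0)→(E,0,S)
state=E head=4 tape=0111[0].   (E,0)→(B,1,R)
state=B head=5 tape=01111[.]   (B,.)→(E,0,L)
state=E head=4 tape=0111[1]0   (E,1)→(H,0,L)
state=H head=3 tape=011[1]00
M halts after 15 transitions.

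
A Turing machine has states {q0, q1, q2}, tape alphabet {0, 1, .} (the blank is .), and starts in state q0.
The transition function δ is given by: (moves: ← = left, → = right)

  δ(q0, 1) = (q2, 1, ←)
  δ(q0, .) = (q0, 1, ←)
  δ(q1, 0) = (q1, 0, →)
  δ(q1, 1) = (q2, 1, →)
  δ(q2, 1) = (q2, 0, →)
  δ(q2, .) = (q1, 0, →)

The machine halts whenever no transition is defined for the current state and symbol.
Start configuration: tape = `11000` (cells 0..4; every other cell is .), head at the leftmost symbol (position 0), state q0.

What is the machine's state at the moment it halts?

state=q0 head=0 tape=.[1]1000   (q0,1)→(q2,1,←)
state=q2 head=-1 tape=[.]11000   (q2,.)→(q1,0,→)
state=q1 head=0 tape=0[1]1000   (q1,1)→(q2,1,→)
state=q2 head=1 tape=01[1]000   (q2,1)→(q2,0,→)
state=q2 head=2 tape=010[0]00
No transition is defined for (q2, 0); M halts in state q2.

q2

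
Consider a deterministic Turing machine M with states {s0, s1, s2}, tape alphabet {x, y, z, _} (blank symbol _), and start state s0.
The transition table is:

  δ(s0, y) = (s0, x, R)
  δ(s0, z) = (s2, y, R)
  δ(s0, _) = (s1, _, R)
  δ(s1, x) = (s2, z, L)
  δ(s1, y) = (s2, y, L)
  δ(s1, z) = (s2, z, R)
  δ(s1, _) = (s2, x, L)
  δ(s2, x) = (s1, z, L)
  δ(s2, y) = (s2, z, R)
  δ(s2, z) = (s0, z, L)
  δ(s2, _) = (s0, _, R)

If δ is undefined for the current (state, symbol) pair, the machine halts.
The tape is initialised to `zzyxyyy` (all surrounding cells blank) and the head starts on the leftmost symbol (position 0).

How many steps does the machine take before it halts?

19

s0 | [z]zyxyyy___   read z → write y, move R, go to s2
s2 | y[z]yxyyy___   read z → write z, move L, go to s0
s0 | [y]zyxyyy___   read y → write x, move R, go to s0
s0 | x[z]yxyyy___   read z → write y, move R, go to s2
s2 | xy[y]xyyy___   read y → write z, move R, go to s2
s2 | xyz[x]yyy___   read x → write z, move L, go to s1
s1 | xy[z]zyyy___   read z → write z, move R, go to s2
s2 | xyz[z]yyy___   read z → write z, move L, go to s0
s0 | xy[z]zyyy___   read z → write y, move R, go to s2
s2 | xyy[z]yyy___   read z → write z, move L, go to s0
s0 | xy[y]zyyy___   read y → write x, move R, go to s0
s0 | xyx[z]yyy___   read z → write y, move R, go to s2
s2 | xyxy[y]yy___   read y → write z, move R, go to s2
s2 | xyxyz[y]y___   read y → write z, move R, go to s2
s2 | xyxyzz[y]___   read y → write z, move R, go to s2
s2 | xyxyzzz[_]__   read _ → write _, move R, go to s0
s0 | xyxyzzz_[_]_   read _ → write _, move R, go to s1
s1 | xyxyzzz__[_]   read _ → write x, move L, go to s2
s2 | xyxyzzz_[_]x   read _ → write _, move R, go to s0
s0 | xyxyzzz__[x]
M halts after 19 transitions.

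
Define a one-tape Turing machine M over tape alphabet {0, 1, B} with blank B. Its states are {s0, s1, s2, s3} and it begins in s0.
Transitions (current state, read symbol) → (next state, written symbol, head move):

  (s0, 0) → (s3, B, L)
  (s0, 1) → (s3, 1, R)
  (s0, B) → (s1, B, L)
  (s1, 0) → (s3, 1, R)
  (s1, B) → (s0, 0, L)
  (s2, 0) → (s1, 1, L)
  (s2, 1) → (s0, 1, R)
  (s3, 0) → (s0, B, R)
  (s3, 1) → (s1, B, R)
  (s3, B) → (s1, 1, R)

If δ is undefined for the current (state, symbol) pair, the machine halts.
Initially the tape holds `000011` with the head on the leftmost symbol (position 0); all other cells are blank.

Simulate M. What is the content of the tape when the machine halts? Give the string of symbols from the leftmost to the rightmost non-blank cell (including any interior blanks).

1111B1B0

state=s0 head=0 tape=B[0]00011B   (s0,0)→(s3,B,L)
state=s3 head=-1 tape=[B]B00011B   (s3,B)→(s1,1,R)
state=s1 head=0 tape=1[B]00011B   (s1,B)→(s0,0,L)
state=s0 head=-1 tape=[1]000011B   (s0,1)→(s3,1,R)
state=s3 head=0 tape=1[0]00011B   (s3,0)→(s0,B,R)
state=s0 head=1 tape=1B[0]0011B   (s0,0)→(s3,B,L)
state=s3 head=0 tape=1[B]B0011B   (s3,B)→(s1,1,R)
state=s1 head=1 tape=11[B]0011B   (s1,B)→(s0,0,L)
state=s0 head=0 tape=1[1]00011B   (s0,1)→(s3,1,R)
state=s3 head=1 tape=11[0]0011B   (s3,0)→(s0,B,R)
state=s0 head=2 tape=11B[0]011B   (s0,0)→(s3,B,L)
state=s3 head=1 tape=11[B]B011B   (s3,B)→(s1,1,R)
state=s1 head=2 tape=111[B]011B   (s1,B)→(s0,0,L)
state=s0 head=1 tape=11[1]0011B   (s0,1)→(s3,1,R)
state=s3 head=2 tape=111[0]011B   (s3,0)→(s0,B,R)
state=s0 head=3 tape=111B[0]11B   (s0,0)→(s3,B,L)
state=s3 head=2 tape=111[B]B11B   (s3,B)→(s1,1,R)
state=s1 head=3 tape=1111[B]11B   (s1,B)→(s0,0,L)
state=s0 head=2 tape=111[1]011B   (s0,1)→(s3,1,R)
state=s3 head=3 tape=1111[0]11B   (s3,0)→(s0,B,R)
state=s0 head=4 tape=1111B[1]1B   (s0,1)→(s3,1,R)
state=s3 head=5 tape=1111B1[1]B   (s3,1)→(s1,B,R)
state=s1 head=6 tape=1111B1B[B]   (s1,B)→(s0,0,L)
state=s0 head=5 tape=1111B1[B]0   (s0,B)→(s1,B,L)
state=s1 head=4 tape=1111B[1]B0
The non-blank tape span at halt is 1111B1B0.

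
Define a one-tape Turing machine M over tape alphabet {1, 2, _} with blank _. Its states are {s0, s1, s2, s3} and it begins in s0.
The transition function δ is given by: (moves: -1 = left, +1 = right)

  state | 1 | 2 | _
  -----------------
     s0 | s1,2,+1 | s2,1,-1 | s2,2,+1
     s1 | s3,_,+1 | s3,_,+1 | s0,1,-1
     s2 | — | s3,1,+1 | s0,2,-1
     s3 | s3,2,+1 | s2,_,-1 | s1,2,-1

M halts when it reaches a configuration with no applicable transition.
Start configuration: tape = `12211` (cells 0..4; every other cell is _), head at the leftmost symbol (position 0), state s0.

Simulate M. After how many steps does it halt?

s0 | __[1]2211   read 1 → write 2, move +1, go to s1
s1 | __2[2]211   read 2 → write _, move +1, go to s3
s3 | __2_[2]11   read 2 → write _, move -1, go to s2
s2 | __2[_]_11   read _ → write 2, move -1, go to s0
s0 | __[2]2_11   read 2 → write 1, move -1, go to s2
s2 | _[_]12_11   read _ → write 2, move -1, go to s0
s0 | [_]212_11   read _ → write 2, move +1, go to s2
s2 | 2[2]12_11   read 2 → write 1, move +1, go to s3
s3 | 21[1]2_11   read 1 → write 2, move +1, go to s3
s3 | 212[2]_11   read 2 → write _, move -1, go to s2
s2 | 21[2]__11   read 2 → write 1, move +1, go to s3
s3 | 211[_]_11   read _ → write 2, move -1, go to s1
s1 | 21[1]2_11   read 1 → write _, move +1, go to s3
s3 | 21_[2]_11   read 2 → write _, move -1, go to s2
s2 | 21[_]__11   read _ → write 2, move -1, go to s0
s0 | 2[1]2__11   read 1 → write 2, move +1, go to s1
s1 | 22[2]__11   read 2 → write _, move +1, go to s3
s3 | 22_[_]_11   read _ → write 2, move -1, go to s1
s1 | 22[_]2_11   read _ → write 1, move -1, go to s0
s0 | 2[2]12_11   read 2 → write 1, move -1, go to s2
s2 | [2]112_11   read 2 → write 1, move +1, go to s3
s3 | 1[1]12_11   read 1 → write 2, move +1, go to s3
s3 | 12[1]2_11   read 1 → write 2, move +1, go to s3
s3 | 122[2]_11   read 2 → write _, move -1, go to s2
s2 | 12[2]__11   read 2 → write 1, move +1, go to s3
s3 | 121[_]_11   read _ → write 2, move -1, go to s1
s1 | 12[1]2_11   read 1 → write _, move +1, go to s3
s3 | 12_[2]_11   read 2 → write _, move -1, go to s2
s2 | 12[_]__11   read _ → write 2, move -1, go to s0
s0 | 1[2]2__11   read 2 → write 1, move -1, go to s2
s2 | [1]12__11
M halts after 30 transitions.

30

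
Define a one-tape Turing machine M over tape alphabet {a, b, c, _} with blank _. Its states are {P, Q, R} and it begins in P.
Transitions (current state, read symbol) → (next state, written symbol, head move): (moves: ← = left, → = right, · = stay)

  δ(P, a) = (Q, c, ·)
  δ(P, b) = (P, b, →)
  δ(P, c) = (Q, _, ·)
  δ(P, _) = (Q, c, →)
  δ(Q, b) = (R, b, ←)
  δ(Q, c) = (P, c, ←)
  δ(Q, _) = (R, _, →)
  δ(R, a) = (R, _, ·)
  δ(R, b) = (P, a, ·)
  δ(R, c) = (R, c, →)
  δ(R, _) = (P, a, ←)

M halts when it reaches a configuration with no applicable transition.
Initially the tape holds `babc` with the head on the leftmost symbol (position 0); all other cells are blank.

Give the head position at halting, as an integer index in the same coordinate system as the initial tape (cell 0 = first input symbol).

4

state=P head=0 tape=[b]abc_   (P,b)→(P,b,→)
state=P head=1 tape=b[a]bc_   (P,a)→(Q,c,·)
state=Q head=1 tape=b[c]bc_   (Q,c)→(P,c,←)
state=P head=0 tape=[b]cbc_   (P,b)→(P,b,→)
state=P head=1 tape=b[c]bc_   (P,c)→(Q,_,·)
state=Q head=1 tape=b[_]bc_   (Q,_)→(R,_,→)
state=R head=2 tape=b_[b]c_   (R,b)→(P,a,·)
state=P head=2 tape=b_[a]c_   (P,a)→(Q,c,·)
state=Q head=2 tape=b_[c]c_   (Q,c)→(P,c,←)
state=P head=1 tape=b[_]cc_   (P,_)→(Q,c,→)
state=Q head=2 tape=bc[c]c_   (Q,c)→(P,c,←)
state=P head=1 tape=b[c]cc_   (P,c)→(Q,_,·)
state=Q head=1 tape=b[_]cc_   (Q,_)→(R,_,→)
state=R head=2 tape=b_[c]c_   (R,c)→(R,c,→)
state=R head=3 tape=b_c[c]_   (R,c)→(R,c,→)
state=R head=4 tape=b_cc[_]   (R,_)→(P,a,←)
state=P head=3 tape=b_c[c]a   (P,c)→(Q,_,·)
state=Q head=3 tape=b_c[_]a   (Q,_)→(R,_,→)
state=R head=4 tape=b_c_[a]   (R,a)→(R,_,·)
state=R head=4 tape=b_c_[_]   (R,_)→(P,a,←)
state=P head=3 tape=b_c[_]a   (P,_)→(Q,c,→)
state=Q head=4 tape=b_cc[a]
At halt the head is at cell 4.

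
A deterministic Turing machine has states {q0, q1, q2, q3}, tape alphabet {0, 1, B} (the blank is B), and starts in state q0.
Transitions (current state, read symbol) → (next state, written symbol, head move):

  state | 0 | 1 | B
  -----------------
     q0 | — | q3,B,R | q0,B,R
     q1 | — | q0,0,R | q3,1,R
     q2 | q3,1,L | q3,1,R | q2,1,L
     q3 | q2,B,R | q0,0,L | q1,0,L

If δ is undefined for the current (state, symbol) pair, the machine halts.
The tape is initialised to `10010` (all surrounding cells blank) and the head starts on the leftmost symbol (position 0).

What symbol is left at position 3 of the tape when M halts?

q0 | [1]0010B   read 1 → write B, move R, go to q3
q3 | B[0]010B   read 0 → write B, move R, go to q2
q2 | BB[0]10B   read 0 → write 1, move L, go to q3
q3 | B[B]110B   read B → write 0, move L, go to q1
q1 | [B]0110B   read B → write 1, move R, go to q3
q3 | 1[0]110B   read 0 → write B, move R, go to q2
q2 | 1B[1]10B   read 1 → write 1, move R, go to q3
q3 | 1B1[1]0B   read 1 → write 0, move L, go to q0
q0 | 1B[1]00B   read 1 → write B, move R, go to q3
q3 | 1BB[0]0B   read 0 → write B, move R, go to q2
q2 | 1BBB[0]B   read 0 → write 1, move L, go to q3
q3 | 1BB[B]1B   read B → write 0, move L, go to q1
q1 | 1B[B]01B   read B → write 1, move R, go to q3
q3 | 1B1[0]1B   read 0 → write B, move R, go to q2
q2 | 1B1B[1]B   read 1 → write 1, move R, go to q3
q3 | 1B1B1[B]   read B → write 0, move L, go to q1
q1 | 1B1B[1]0   read 1 → write 0, move R, go to q0
q0 | 1B1B0[0]
Cell 3 holds B when M halts.

B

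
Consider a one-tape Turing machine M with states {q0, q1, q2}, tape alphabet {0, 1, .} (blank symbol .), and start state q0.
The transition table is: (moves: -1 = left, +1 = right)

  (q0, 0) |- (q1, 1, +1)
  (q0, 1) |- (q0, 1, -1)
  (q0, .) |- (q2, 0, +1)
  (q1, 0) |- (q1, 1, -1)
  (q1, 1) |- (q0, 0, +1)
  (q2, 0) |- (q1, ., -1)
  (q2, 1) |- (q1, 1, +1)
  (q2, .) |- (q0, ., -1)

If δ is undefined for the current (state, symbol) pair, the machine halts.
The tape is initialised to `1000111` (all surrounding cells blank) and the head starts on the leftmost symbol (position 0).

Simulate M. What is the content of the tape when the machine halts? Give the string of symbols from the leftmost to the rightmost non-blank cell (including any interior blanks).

010111101

q0 | .[1]000111..   read 1 → write 1, move -1, go to q0
q0 | [.]1000111..   read . → write 0, move +1, go to q2
q2 | 0[1]000111..   read 1 → write 1, move +1, go to q1
q1 | 01[0]00111..   read 0 → write 1, move -1, go to q1
q1 | 0[1]100111..   read 1 → write 0, move +1, go to q0
q0 | 00[1]00111..   read 1 → write 1, move -1, go to q0
q0 | 0[0]100111..   read 0 → write 1, move +1, go to q1
q1 | 01[1]00111..   read 1 → write 0, move +1, go to q0
q0 | 010[0]0111..   read 0 → write 1, move +1, go to q1
q1 | 0101[0]111..   read 0 → write 1, move -1, go to q1
q1 | 010[1]1111..   read 1 → write 0, move +1, go to q0
q0 | 0100[1]111..   read 1 → write 1, move -1, go to q0
q0 | 010[0]1111..   read 0 → write 1, move +1, go to q1
q1 | 0101[1]111..   read 1 → write 0, move +1, go to q0
q0 | 01010[1]11..   read 1 → write 1, move -1, go to q0
q0 | 0101[0]111..   read 0 → write 1, move +1, go to q1
q1 | 01011[1]11..   read 1 → write 0, move +1, go to q0
q0 | 010110[1]1..   read 1 → write 1, move -1, go to q0
q0 | 01011[0]11..   read 0 → write 1, move +1, go to q1
q1 | 010111[1]1..   read 1 → write 0, move +1, go to q0
q0 | 0101110[1]..   read 1 → write 1, move -1, go to q0
q0 | 010111[0]1..   read 0 → write 1, move +1, go to q1
q1 | 0101111[1]..   read 1 → write 0, move +1, go to q0
q0 | 01011110[.].   read . → write 0, move +1, go to q2
q2 | 010111100[.]   read . → write ., move -1, go to q0
q0 | 01011110[0].   read 0 → write 1, move +1, go to q1
q1 | 010111101[.]
The non-blank tape span at halt is 010111101.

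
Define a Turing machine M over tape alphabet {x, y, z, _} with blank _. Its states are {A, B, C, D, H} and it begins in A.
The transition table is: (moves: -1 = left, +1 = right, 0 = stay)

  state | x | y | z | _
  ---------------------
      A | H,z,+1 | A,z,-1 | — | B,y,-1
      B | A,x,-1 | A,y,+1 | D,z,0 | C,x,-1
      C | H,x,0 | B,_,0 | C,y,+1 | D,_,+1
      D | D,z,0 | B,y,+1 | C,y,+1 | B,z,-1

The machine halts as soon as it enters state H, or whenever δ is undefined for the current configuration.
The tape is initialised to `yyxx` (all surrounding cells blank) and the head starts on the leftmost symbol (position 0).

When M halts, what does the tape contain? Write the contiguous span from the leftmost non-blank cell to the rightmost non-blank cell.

state=A head=0 tape=___[y]yxx   (A,y)→(A,z,-1)
state=A head=-1 tape=__[_]zyxx   (A,_)→(B,y,-1)
state=B head=-2 tape=_[_]yzyxx   (B,_)→(C,x,-1)
state=C head=-3 tape=[_]xyzyxx   (C,_)→(D,_,+1)
state=D head=-2 tape=_[x]yzyxx   (D,x)→(D,z,0)
state=D head=-2 tape=_[z]yzyxx   (D,z)→(C,y,+1)
state=C head=-1 tape=_y[y]zyxx   (C,y)→(B,_,0)
state=B head=-1 tape=_y[_]zyxx   (B,_)→(C,x,-1)
state=C head=-2 tape=_[y]xzyxx   (C,y)→(B,_,0)
state=B head=-2 tape=_[_]xzyxx   (B,_)→(C,x,-1)
state=C head=-3 tape=[_]xxzyxx   (C,_)→(D,_,+1)
state=D head=-2 tape=_[x]xzyxx   (D,x)→(D,z,0)
state=D head=-2 tape=_[z]xzyxx   (D,z)→(C,y,+1)
state=C head=-1 tape=_y[x]zyxx   (C,x)→(H,x,0)
state=H head=-1 tape=_y[x]zyxx
The non-blank tape span at halt is yxzyxx.

yxzyxx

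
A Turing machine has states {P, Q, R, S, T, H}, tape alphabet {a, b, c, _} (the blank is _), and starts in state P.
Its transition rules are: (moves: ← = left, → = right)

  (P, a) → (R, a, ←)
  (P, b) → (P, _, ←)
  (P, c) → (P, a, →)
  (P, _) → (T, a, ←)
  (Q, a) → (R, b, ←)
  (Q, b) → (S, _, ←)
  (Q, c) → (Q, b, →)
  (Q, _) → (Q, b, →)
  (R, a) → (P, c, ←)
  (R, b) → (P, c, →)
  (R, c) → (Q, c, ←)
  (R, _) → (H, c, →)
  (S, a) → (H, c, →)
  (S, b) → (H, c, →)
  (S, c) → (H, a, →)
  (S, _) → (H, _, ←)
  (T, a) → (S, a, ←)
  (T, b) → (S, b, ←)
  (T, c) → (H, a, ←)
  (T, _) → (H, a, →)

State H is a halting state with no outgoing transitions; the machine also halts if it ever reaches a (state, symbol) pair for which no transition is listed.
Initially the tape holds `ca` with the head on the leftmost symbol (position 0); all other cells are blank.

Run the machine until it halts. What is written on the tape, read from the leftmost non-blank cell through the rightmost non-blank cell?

aaca

P | __[c]a   read c → write a, move →, go to P
P | __a[a]   read a → write a, move ←, go to R
R | __[a]a   read a → write c, move ←, go to P
P | _[_]ca   read _ → write a, move ←, go to T
T | [_]aca   read _ → write a, move →, go to H
H | a[a]ca
The non-blank tape span at halt is aaca.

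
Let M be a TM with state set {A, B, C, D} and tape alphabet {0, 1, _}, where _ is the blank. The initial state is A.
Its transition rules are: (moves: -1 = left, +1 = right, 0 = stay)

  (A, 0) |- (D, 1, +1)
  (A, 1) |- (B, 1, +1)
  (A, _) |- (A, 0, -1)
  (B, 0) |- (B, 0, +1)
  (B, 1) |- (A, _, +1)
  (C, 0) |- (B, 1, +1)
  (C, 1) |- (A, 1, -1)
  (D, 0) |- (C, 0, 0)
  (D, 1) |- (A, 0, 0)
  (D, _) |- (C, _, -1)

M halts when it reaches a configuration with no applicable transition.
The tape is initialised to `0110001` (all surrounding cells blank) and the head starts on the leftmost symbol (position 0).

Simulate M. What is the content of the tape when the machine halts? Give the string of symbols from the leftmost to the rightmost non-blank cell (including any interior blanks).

11110110

state=A head=0 tape=[0]110001__   (A,0)→(D,1,+1)
state=D head=1 tape=1[1]10001__   (D,1)→(A,0,0)
state=A head=1 tape=1[0]10001__   (A,0)→(D,1,+1)
state=D head=2 tape=11[1]0001__   (D,1)→(A,0,0)
state=A head=2 tape=11[0]0001__   (A,0)→(D,1,+1)
state=D head=3 tape=111[0]001__   (D,0)→(C,0,0)
state=C head=3 tape=111[0]001__   (C,0)→(B,1,+1)
state=B head=4 tape=1111[0]01__   (B,0)→(B,0,+1)
state=B head=5 tape=11110[0]1__   (B,0)→(B,0,+1)
state=B head=6 tape=111100[1]__   (B,1)→(A,_,+1)
state=A head=7 tape=111100_[_]_   (A,_)→(A,0,-1)
state=A head=6 tape=111100[_]0_   (A,_)→(A,0,-1)
state=A head=5 tape=11110[0]00_   (A,0)→(D,1,+1)
state=D head=6 tape=111101[0]0_   (D,0)→(C,0,0)
state=C head=6 tape=111101[0]0_   (C,0)→(B,1,+1)
state=B head=7 tape=1111011[0]_   (B,0)→(B,0,+1)
state=B head=8 tape=11110110[_]
The non-blank tape span at halt is 11110110.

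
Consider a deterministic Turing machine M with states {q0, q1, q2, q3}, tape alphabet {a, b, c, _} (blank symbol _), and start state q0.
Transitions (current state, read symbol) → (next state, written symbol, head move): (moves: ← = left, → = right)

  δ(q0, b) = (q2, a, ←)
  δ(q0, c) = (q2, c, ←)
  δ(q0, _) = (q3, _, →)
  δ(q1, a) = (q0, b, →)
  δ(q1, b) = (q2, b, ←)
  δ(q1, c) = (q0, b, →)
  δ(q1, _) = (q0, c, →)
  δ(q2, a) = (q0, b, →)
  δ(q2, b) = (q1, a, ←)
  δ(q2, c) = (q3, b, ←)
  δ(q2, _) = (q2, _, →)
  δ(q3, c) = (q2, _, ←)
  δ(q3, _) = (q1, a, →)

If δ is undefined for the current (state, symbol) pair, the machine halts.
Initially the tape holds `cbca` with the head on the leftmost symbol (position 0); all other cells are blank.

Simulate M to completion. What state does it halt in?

q0 | __[c]bca   read c → write c, move ←, go to q2
q2 | _[_]cbca   read _ → write _, move →, go to q2
q2 | __[c]bca   read c → write b, move ←, go to q3
q3 | _[_]bbca   read _ → write a, move →, go to q1
q1 | _a[b]bca   read b → write b, move ←, go to q2
q2 | _[a]bbca   read a → write b, move →, go to q0
q0 | _b[b]bca   read b → write a, move ←, go to q2
q2 | _[b]abca   read b → write a, move ←, go to q1
q1 | [_]aabca   read _ → write c, move →, go to q0
q0 | c[a]abca
No transition is defined for (q0, a); M halts in state q0.

q0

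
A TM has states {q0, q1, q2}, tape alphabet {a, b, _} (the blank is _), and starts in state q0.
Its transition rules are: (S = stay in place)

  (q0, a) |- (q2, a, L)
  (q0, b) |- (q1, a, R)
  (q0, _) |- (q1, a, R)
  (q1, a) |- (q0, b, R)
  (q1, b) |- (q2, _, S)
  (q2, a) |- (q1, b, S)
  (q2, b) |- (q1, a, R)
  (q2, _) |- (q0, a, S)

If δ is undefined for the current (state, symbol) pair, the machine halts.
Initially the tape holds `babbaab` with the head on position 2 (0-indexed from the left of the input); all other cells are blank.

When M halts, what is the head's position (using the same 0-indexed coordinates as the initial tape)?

q0 | ba[b]baab_   read b → write a, move R, go to q1
q1 | baa[b]aab_   read b → write _, move S, go to q2
q2 | baa[_]aab_   read _ → write a, move S, go to q0
q0 | baa[a]aab_   read a → write a, move L, go to q2
q2 | ba[a]aaab_   read a → write b, move S, go to q1
q1 | ba[b]aaab_   read b → write _, move S, go to q2
q2 | ba[_]aaab_   read _ → write a, move S, go to q0
q0 | ba[a]aaab_   read a → write a, move L, go to q2
q2 | b[a]aaaab_   read a → write b, move S, go to q1
q1 | b[b]aaaab_   read b → write _, move S, go to q2
q2 | b[_]aaaab_   read _ → write a, move S, go to q0
q0 | b[a]aaaab_   read a → write a, move L, go to q2
q2 | [b]aaaaab_   read b → write a, move R, go to q1
q1 | a[a]aaaab_   read a → write b, move R, go to q0
q0 | ab[a]aaab_   read a → write a, move L, go to q2
q2 | a[b]aaaab_   read b → write a, move R, go to q1
q1 | aa[a]aaab_   read a → write b, move R, go to q0
q0 | aab[a]aab_   read a → write a, move L, go to q2
q2 | aa[b]aaab_   read b → write a, move R, go to q1
q1 | aaa[a]aab_   read a → write b, move R, go to q0
q0 | aaab[a]ab_   read a → write a, move L, go to q2
q2 | aaa[b]aab_   read b → write a, move R, go to q1
q1 | aaaa[a]ab_   read a → write b, move R, go to q0
q0 | aaaab[a]b_   read a → write a, move L, go to q2
q2 | aaaa[b]ab_   read b → write a, move R, go to q1
q1 | aaaaa[a]b_   read a → write b, move R, go to q0
q0 | aaaaab[b]_   read b → write a, move R, go to q1
q1 | aaaaaba[_]
At halt the head is at cell 7.

7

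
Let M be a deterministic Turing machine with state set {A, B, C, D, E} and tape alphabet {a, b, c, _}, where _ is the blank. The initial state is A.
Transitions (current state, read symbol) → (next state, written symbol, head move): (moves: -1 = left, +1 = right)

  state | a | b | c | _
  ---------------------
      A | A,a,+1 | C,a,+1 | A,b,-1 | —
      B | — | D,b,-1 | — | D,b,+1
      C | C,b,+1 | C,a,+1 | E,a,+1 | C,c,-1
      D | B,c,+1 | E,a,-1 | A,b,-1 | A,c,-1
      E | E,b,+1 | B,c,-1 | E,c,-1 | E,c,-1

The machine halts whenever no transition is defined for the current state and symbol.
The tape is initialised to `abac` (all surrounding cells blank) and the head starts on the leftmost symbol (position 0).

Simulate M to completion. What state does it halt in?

B

A | [a]bac_   read a → write a, move +1, go to A
A | a[b]ac_   read b → write a, move +1, go to C
C | aa[a]c_   read a → write b, move +1, go to C
C | aab[c]_   read c → write a, move +1, go to E
E | aaba[_]   read _ → write c, move -1, go to E
E | aab[a]c   read a → write b, move +1, go to E
E | aabb[c]   read c → write c, move -1, go to E
E | aab[b]c   read b → write c, move -1, go to B
B | aa[b]cc   read b → write b, move -1, go to D
D | a[a]bcc   read a → write c, move +1, go to B
B | ac[b]cc   read b → write b, move -1, go to D
D | a[c]bcc   read c → write b, move -1, go to A
A | [a]bbcc   read a → write a, move +1, go to A
A | a[b]bcc   read b → write a, move +1, go to C
C | aa[b]cc   read b → write a, move +1, go to C
C | aaa[c]c   read c → write a, move +1, go to E
E | aaaa[c]   read c → write c, move -1, go to E
E | aaa[a]c   read a → write b, move +1, go to E
E | aaab[c]   read c → write c, move -1, go to E
E | aaa[b]c   read b → write c, move -1, go to B
B | aa[a]cc
No transition is defined for (B, a); M halts in state B.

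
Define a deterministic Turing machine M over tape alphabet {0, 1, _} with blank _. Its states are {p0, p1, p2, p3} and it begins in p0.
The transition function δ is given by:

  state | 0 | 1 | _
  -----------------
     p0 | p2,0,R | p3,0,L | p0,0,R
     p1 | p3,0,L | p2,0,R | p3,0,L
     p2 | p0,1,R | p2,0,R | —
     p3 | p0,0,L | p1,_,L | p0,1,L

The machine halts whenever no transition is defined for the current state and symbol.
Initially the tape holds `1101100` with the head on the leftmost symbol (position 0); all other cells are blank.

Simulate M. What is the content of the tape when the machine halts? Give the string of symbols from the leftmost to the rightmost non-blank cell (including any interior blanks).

state=p0 head=0 tape=___[1]101100   (p0,1)→(p3,0,L)
state=p3 head=-1 tape=__[_]0101100   (p3,_)→(p0,1,L)
state=p0 head=-2 tape=_[_]10101100   (p0,_)→(p0,0,R)
state=p0 head=-1 tape=_0[1]0101100   (p0,1)→(p3,0,L)
state=p3 head=-2 tape=_[0]00101100   (p3,0)→(p0,0,L)
state=p0 head=-3 tape=[_]000101100   (p0,_)→(p0,0,R)
state=p0 head=-2 tape=0[0]00101100   (p0,0)→(p2,0,R)
state=p2 head=-1 tape=00[0]0101100   (p2,0)→(p0,1,R)
state=p0 head=0 tape=001[0]101100   (p0,0)→(p2,0,R)
state=p2 head=1 tape=0010[1]01100   (p2,1)→(p2,0,R)
state=p2 head=2 tape=00100[0]1100   (p2,0)→(p0,1,R)
state=p0 head=3 tape=001001[1]100   (p0,1)→(p3,0,L)
state=p3 head=2 tape=00100[1]0100   (p3,1)→(p1,_,L)
state=p1 head=1 tape=0010[0]_0100   (p1,0)→(p3,0,L)
state=p3 head=0 tape=001[0]0_0100   (p3,0)→(p0,0,L)
state=p0 head=-1 tape=00[1]00_0100   (p0,1)→(p3,0,L)
state=p3 head=-2 tape=0[0]000_0100   (p3,0)→(p0,0,L)
state=p0 head=-3 tape=[0]0000_0100   (p0,0)→(p2,0,R)
state=p2 head=-2 tape=0[0]000_0100   (p2,0)→(p0,1,R)
state=p0 head=-1 tape=01[0]00_0100   (p0,0)→(p2,0,R)
state=p2 head=0 tape=010[0]0_0100   (p2,0)→(p0,1,R)
state=p0 head=1 tape=0101[0]_0100   (p0,0)→(p2,0,R)
state=p2 head=2 tape=01010[_]0100
The non-blank tape span at halt is 01010_0100.

01010_0100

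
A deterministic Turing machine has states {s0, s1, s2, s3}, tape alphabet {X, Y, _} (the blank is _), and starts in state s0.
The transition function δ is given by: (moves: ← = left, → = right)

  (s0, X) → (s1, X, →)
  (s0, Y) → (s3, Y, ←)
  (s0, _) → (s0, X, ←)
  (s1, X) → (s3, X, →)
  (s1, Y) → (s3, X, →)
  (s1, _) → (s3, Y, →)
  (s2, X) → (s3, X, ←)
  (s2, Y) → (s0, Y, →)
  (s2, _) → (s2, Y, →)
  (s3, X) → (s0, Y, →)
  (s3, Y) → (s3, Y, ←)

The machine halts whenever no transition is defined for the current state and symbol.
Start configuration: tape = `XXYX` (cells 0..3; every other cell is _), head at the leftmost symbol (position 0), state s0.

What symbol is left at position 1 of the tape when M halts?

state=s0 head=0 tape=_[X]XYX   (s0,X)→(s1,X,→)
state=s1 head=1 tape=_X[X]YX   (s1,X)→(s3,X,→)
state=s3 head=2 tape=_XX[Y]X   (s3,Y)→(s3,Y,←)
state=s3 head=1 tape=_X[X]YX   (s3,X)→(s0,Y,→)
state=s0 head=2 tape=_XY[Y]X   (s0,Y)→(s3,Y,←)
state=s3 head=1 tape=_X[Y]YX   (s3,Y)→(s3,Y,←)
state=s3 head=0 tape=_[X]YYX   (s3,X)→(s0,Y,→)
state=s0 head=1 tape=_Y[Y]YX   (s0,Y)→(s3,Y,←)
state=s3 head=0 tape=_[Y]YYX   (s3,Y)→(s3,Y,←)
state=s3 head=-1 tape=[_]YYYX
Cell 1 holds Y when M halts.

Y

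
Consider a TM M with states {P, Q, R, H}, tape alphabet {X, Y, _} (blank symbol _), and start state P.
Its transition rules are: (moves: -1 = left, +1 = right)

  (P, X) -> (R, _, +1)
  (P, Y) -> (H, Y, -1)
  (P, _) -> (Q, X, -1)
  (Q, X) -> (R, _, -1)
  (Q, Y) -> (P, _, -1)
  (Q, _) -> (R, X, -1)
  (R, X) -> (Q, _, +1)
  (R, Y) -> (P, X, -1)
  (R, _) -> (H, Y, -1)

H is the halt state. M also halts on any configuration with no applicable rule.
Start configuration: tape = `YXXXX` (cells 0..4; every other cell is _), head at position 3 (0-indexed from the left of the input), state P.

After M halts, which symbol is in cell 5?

state=P head=3 tape=YXX[X]X_   (P,X)→(R,_,+1)
state=R head=4 tape=YXX_[X]_   (R,X)→(Q,_,+1)
state=Q head=5 tape=YXX__[_]   (Q,_)→(R,X,-1)
state=R head=4 tape=YXX_[_]X   (R,_)→(H,Y,-1)
state=H head=3 tape=YXX[_]YX
Cell 5 holds X when M halts.

X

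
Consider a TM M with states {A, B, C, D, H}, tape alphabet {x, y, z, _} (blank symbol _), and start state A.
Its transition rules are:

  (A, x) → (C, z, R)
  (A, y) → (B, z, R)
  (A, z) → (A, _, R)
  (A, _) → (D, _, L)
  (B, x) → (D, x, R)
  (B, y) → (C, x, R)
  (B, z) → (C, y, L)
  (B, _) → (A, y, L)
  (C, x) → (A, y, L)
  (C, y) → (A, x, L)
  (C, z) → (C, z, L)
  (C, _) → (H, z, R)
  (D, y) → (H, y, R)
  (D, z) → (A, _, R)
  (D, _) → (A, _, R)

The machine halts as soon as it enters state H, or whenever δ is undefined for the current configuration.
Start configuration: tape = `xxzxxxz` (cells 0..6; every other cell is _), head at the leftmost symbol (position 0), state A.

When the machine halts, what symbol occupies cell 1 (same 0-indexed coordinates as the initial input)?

state=A head=0 tape=[x]xzxxxz   (A,x)→(C,z,R)
state=C head=1 tape=z[x]zxxxz   (C,x)→(A,y,L)
state=A head=0 tape=[z]yzxxxz   (A,z)→(A,_,R)
state=A head=1 tape=_[y]zxxxz   (A,y)→(B,z,R)
state=B head=2 tape=_z[z]xxxz   (B,z)→(C,y,L)
state=C head=1 tape=_[z]yxxxz   (C,z)→(C,z,L)
state=C head=0 tape=[_]zyxxxz   (C,_)→(H,z,R)
state=H head=1 tape=z[z]yxxxz
Cell 1 holds z when M halts.

z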